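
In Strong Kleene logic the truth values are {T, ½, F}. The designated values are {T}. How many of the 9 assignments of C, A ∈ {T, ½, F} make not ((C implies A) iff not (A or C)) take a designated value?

Designated under: (C=T, A=T); (C=½, A=T); (C=F, A=T).

3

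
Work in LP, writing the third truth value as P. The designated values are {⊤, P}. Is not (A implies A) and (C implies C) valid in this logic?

No

Countermodel: A=⊤, C=⊤ gives ⊥, which is not designated.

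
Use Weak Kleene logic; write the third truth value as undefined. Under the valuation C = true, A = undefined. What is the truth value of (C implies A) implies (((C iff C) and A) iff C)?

undefined

C implies A = true implies undefined = undefined  [any arg is the third value ⇒ result is the third value]
C iff C = true iff true = true
(C iff C) and A = true and undefined = undefined
((C iff C) and A) iff C = undefined iff true = undefined
(C implies A) implies (((C iff C) and A) iff C) = undefined implies undefined = undefined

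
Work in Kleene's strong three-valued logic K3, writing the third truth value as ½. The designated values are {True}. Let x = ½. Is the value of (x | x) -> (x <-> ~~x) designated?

No

x | x = ½ | ½ = ½
~x = ~½ = ½
~~x = ~½ = ½
x <-> ~~x = ½ <-> ½ = ½
(x | x) -> (x <-> ~~x) = ½ -> ½ = ½  [~½ | ½]
½ ∉ {True}.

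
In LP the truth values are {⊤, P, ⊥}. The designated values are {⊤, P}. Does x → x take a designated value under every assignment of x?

Yes

Every assignment of x over {⊤, P, ⊥} gives a value in {⊤, P}.
In particular, with x=P: x → x = P.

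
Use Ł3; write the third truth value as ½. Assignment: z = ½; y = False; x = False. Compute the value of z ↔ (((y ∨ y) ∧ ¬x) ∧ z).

½

y ∨ y = False ∨ False = False
¬x = ¬False = True
(y ∨ y) ∧ ¬x = False ∧ True = False
((y ∨ y) ∧ ¬x) ∧ z = False ∧ ½ = False
z ↔ (((y ∨ y) ∧ ¬x) ∧ z) = ½ ↔ False = ½  [1 − |½−0|]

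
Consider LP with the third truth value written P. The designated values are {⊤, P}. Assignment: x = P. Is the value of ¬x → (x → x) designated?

Yes

¬x = ¬P = P
x → x = P → P = P  [¬P ∨ P]
¬x → (x → x) = P → P = P
P ∈ {⊤, P}.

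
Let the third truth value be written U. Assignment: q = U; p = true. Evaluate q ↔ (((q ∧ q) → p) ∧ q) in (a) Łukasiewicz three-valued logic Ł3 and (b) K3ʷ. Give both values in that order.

In Łukasiewicz three-valued logic Ł3: q ∧ q = U ∧ U = U
(q ∧ q) → p = U → true = true  [min(1, 1−½+1)]
((q ∧ q) → p) ∧ q = true ∧ U = U
q ↔ (((q ∧ q) → p) ∧ q) = U ↔ U = true
In K3ʷ: q ∧ q = U ∧ U = U
(q ∧ q) → p = U → true = U  [any arg is the third value ⇒ result is the third value]
((q ∧ q) → p) ∧ q = U ∧ U = U
q ↔ (((q ∧ q) → p) ∧ q) = U ↔ U = U
They differ because Łukasiewicz three-valued logic Ł3 and K3ʷ treat U differently under the binary connectives.

true; U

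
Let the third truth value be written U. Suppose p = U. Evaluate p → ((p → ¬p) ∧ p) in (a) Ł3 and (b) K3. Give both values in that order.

In Ł3: ¬p = ¬U = U
p → ¬p = U → U = True  [min(1, 1−½+½)]
(p → ¬p) ∧ p = True ∧ U = U
p → ((p → ¬p) ∧ p) = U → U = True
In K3: ¬p = ¬U = U
p → ¬p = U → U = U  [¬U ∨ U]
(p → ¬p) ∧ p = U ∧ U = U
p → ((p → ¬p) ∧ p) = U → U = U
They differ because Ł3 and K3 treat U differently under implication.

True; U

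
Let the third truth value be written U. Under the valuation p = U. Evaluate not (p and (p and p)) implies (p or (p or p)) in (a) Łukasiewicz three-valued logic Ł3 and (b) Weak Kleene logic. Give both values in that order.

True; U

In Łukasiewicz three-valued logic Ł3: p and p = U and U = U
p and (p and p) = U and U = U
not (p and (p and p)) = not U = U
p or p = U or U = U
p or (p or p) = U or U = U
not (p and (p and p)) implies (p or (p or p)) = U implies U = True  [min(1, 1−½+½)]
In Weak Kleene logic: p and p = U and U = U
p and (p and p) = U and U = U
not (p and (p and p)) = not U = U
p or p = U or U = U
p or (p or p) = U or U = U
not (p and (p and p)) implies (p or (p or p)) = U implies U = U  [any arg is the third value ⇒ result is the third value]
They differ because Łukasiewicz three-valued logic Ł3 and Weak Kleene logic treat U differently under the binary connectives.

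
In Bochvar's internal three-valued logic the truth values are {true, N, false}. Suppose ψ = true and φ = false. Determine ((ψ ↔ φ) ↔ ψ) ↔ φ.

ψ ↔ φ = true ↔ false = false
(ψ ↔ φ) ↔ ψ = false ↔ true = false
((ψ ↔ φ) ↔ ψ) ↔ φ = false ↔ false = true

true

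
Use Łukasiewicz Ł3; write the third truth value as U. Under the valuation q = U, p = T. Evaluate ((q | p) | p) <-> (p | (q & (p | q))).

T

q | p = U | T = T
(q | p) | p = T | T = T
p | q = T | U = T
q & (p | q) = U & T = U
p | (q & (p | q)) = T | U = T
((q | p) | p) <-> (p | (q & (p | q))) = T <-> T = T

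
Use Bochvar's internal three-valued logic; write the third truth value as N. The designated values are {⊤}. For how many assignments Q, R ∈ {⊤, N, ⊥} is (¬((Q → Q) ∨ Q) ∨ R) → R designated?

Designated under: (Q=⊤, R=⊤); (Q=⊤, R=⊥); (Q=⊥, R=⊤); (Q=⊥, R=⊥).

4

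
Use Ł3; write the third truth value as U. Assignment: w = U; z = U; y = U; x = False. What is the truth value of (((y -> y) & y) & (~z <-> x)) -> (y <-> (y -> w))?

True

y -> y = U -> U = True
(y -> y) & y = True & U = U
~z = ~U = U
~z <-> x = U <-> False = U
((y -> y) & y) & (~z <-> x) = U & U = U
y -> w = U -> U = True
y <-> (y -> w) = U <-> True = U
(((y -> y) & y) & (~z <-> x)) -> (y <-> (y -> w)) = U -> U = True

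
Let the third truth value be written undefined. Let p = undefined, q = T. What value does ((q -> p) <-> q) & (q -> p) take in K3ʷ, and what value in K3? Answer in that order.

In K3ʷ: q -> p = T -> undefined = undefined
(q -> p) <-> q = undefined <-> T = undefined
q -> p = T -> undefined = undefined
((q -> p) <-> q) & (q -> p) = undefined & undefined = undefined
In K3: q -> p = T -> undefined = undefined  [~T | undefined]
(q -> p) <-> q = undefined <-> T = undefined
q -> p = T -> undefined = undefined
((q -> p) <-> q) & (q -> p) = undefined & undefined = undefined

undefined; undefined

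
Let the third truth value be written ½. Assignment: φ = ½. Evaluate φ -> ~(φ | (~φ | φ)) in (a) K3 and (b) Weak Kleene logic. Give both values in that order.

½; ½

In K3: ~φ = ~½ = ½
~φ | φ = ½ | ½ = ½
φ | (~φ | φ) = ½ | ½ = ½
~(φ | (~φ | φ)) = ~½ = ½
φ -> ~(φ | (~φ | φ)) = ½ -> ½ = ½  [~½ | ½]
In Weak Kleene logic: ~φ = ~½ = ½
~φ | φ = ½ | ½ = ½
φ | (~φ | φ) = ½ | ½ = ½
~(φ | (~φ | φ)) = ~½ = ½
φ -> ~(φ | (~φ | φ)) = ½ -> ½ = ½  [any arg is the third value ⇒ result is the third value]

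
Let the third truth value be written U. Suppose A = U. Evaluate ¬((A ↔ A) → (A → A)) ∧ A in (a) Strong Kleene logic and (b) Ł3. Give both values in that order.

U; False

In Strong Kleene logic: A ↔ A = U ↔ U = U
A → A = U → U = U  [¬U ∨ U]
(A ↔ A) → (A → A) = U → U = U
¬((A ↔ A) → (A → A)) = ¬U = U
¬((A ↔ A) → (A → A)) ∧ A = U ∧ U = U
In Ł3: A ↔ A = U ↔ U = True  [1 − |½−½|]
A → A = U → U = True
(A ↔ A) → (A → A) = True → True = True
¬((A ↔ A) → (A → A)) = ¬True = False
¬((A ↔ A) → (A → A)) ∧ A = False ∧ U = False
They differ because Strong Kleene logic and Ł3 treat U differently under implication.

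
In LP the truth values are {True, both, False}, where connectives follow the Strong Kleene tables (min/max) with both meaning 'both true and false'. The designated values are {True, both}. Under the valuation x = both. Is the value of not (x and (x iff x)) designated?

Yes

x iff x = both iff both = both
x and (x iff x) = both and both = both
not (x and (x iff x)) = not both = both
both ∈ {True, both}.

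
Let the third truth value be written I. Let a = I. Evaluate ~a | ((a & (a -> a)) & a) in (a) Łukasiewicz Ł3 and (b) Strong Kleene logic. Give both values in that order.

In Łukasiewicz Ł3: ~a = ~I = I
a -> a = I -> I = T  [min(1, 1−½+½)]
a & (a -> a) = I & T = I
(a & (a -> a)) & a = I & I = I
~a | ((a & (a -> a)) & a) = I | I = I
In Strong Kleene logic: ~a = ~I = I
a -> a = I -> I = I
a & (a -> a) = I & I = I
(a & (a -> a)) & a = I & I = I
~a | ((a & (a -> a)) & a) = I | I = I

I; I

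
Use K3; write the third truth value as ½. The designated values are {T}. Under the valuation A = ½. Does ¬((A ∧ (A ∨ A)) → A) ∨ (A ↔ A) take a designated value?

A ∨ A = ½ ∨ ½ = ½
A ∧ (A ∨ A) = ½ ∧ ½ = ½
(A ∧ (A ∨ A)) → A = ½ → ½ = ½
¬((A ∧ (A ∨ A)) → A) = ¬½ = ½
A ↔ A = ½ ↔ ½ = ½
¬((A ∧ (A ∨ A)) → A) ∨ (A ↔ A) = ½ ∨ ½ = ½
½ ∉ {T}.

No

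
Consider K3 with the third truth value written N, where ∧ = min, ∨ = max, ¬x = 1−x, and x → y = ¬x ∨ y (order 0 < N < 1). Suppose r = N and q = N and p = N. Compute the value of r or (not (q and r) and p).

q and r = N and N = N
not (q and r) = not N = N
not (q and r) and p = N and N = N
r or (not (q and r) and p) = N or N = N

N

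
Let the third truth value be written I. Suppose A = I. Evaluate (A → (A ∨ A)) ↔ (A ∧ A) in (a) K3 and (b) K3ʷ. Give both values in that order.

I; I

In K3: A ∨ A = I ∨ I = I
A → (A ∨ A) = I → I = I  [¬I ∨ I]
A ∧ A = I ∧ I = I
(A → (A ∨ A)) ↔ (A ∧ A) = I ↔ I = I
In K3ʷ: A ∨ A = I ∨ I = I
A → (A ∨ A) = I → I = I  [any arg is the third value ⇒ result is the third value]
A ∧ A = I ∧ I = I
(A → (A ∨ A)) ↔ (A ∧ A) = I ↔ I = I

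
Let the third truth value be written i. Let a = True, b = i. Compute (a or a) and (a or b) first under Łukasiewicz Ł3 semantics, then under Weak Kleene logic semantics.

True; i

In Łukasiewicz Ł3: a or a = True or True = True
a or b = True or i = True
(a or a) and (a or b) = True and True = True
In Weak Kleene logic: a or a = True or True = True
a or b = True or i = i
(a or a) and (a or b) = True and i = i
They differ because Łukasiewicz Ł3 and Weak Kleene logic treat i differently under the binary connectives.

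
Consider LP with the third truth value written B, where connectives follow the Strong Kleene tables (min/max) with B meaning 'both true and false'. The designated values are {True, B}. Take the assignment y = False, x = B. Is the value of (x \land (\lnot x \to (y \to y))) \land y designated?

\lnot x = \lnot B = B
y \to y = False \to False = True
\lnot x \to (y \to y) = B \to True = True  [\lnot B \lor True]
x \land (\lnot x \to (y \to y)) = B \land True = B
(x \land (\lnot x \to (y \to y))) \land y = B \land False = False
False ∉ {True, B}.

No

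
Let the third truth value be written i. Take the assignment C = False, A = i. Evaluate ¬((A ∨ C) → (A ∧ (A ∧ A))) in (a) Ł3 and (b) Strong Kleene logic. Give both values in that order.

False; i

In Ł3: A ∨ C = i ∨ False = i
A ∧ A = i ∧ i = i
A ∧ (A ∧ A) = i ∧ i = i
(A ∨ C) → (A ∧ (A ∧ A)) = i → i = True
¬((A ∨ C) → (A ∧ (A ∧ A))) = ¬True = False
In Strong Kleene logic: A ∨ C = i ∨ False = i
A ∧ A = i ∧ i = i
A ∧ (A ∧ A) = i ∧ i = i
(A ∨ C) → (A ∧ (A ∧ A)) = i → i = i  [¬i ∨ i]
¬((A ∨ C) → (A ∧ (A ∧ A))) = ¬i = i
They differ because Ł3 and Strong Kleene logic treat i differently under implication.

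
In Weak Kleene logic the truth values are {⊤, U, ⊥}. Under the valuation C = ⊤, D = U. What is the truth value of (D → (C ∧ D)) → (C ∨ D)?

U

C ∧ D = ⊤ ∧ U = U
D → (C ∧ D) = U → U = U
C ∨ D = ⊤ ∨ U = U
(D → (C ∧ D)) → (C ∨ D) = U → U = U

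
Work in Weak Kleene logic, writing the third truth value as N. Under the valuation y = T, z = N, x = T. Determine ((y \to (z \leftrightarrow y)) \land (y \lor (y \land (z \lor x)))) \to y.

N

z \leftrightarrow y = N \leftrightarrow T = N
y \to (z \leftrightarrow y) = T \to N = N  [any arg is the third value ⇒ result is the third value]
z \lor x = N \lor T = N
y \land (z \lor x) = T \land N = N
y \lor (y \land (z \lor x)) = T \lor N = N
(y \to (z \leftrightarrow y)) \land (y \lor (y \land (z \lor x))) = N \land N = N
((y \to (z \leftrightarrow y)) \land (y \lor (y \land (z \lor x)))) \to y = N \to T = N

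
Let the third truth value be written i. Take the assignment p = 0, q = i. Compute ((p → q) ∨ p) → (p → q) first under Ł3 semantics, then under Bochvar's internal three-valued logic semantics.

In Ł3: p → q = 0 → i = 1  [min(1, 1−0+½)]
(p → q) ∨ p = 1 ∨ 0 = 1
p → q = 0 → i = 1
((p → q) ∨ p) → (p → q) = 1 → 1 = 1
In Bochvar's internal three-valued logic: p → q = 0 → i = i
(p → q) ∨ p = i ∨ 0 = i
p → q = 0 → i = i
((p → q) ∨ p) → (p → q) = i → i = i
They differ because Ł3 and Bochvar's internal three-valued logic treat i differently under the binary connectives.

1; i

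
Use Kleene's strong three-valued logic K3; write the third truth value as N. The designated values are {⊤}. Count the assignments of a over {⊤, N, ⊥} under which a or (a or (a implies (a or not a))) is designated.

a=⊤: ⊤ ✓
a=N: N ·
a=⊥: ⊤ ✓

2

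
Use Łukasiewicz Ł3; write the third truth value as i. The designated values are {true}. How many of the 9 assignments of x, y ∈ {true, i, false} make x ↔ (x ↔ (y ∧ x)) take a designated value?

2

Designated under: (x=true, y=true); (x=i, y=false).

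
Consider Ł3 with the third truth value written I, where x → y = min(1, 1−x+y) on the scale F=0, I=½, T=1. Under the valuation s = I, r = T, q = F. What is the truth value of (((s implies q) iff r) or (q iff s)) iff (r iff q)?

s implies q = I implies F = I  [min(1, 1−½+0)]
(s implies q) iff r = I iff T = I
q iff s = F iff I = I
((s implies q) iff r) or (q iff s) = I or I = I
r iff q = T iff F = F
(((s implies q) iff r) or (q iff s)) iff (r iff q) = I iff F = I

I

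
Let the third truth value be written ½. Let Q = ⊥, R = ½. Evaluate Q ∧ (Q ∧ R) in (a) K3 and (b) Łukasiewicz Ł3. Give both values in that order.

In K3: Q ∧ R = ⊥ ∧ ½ = ⊥
Q ∧ (Q ∧ R) = ⊥ ∧ ⊥ = ⊥
In Łukasiewicz Ł3: Q ∧ R = ⊥ ∧ ½ = ⊥
Q ∧ (Q ∧ R) = ⊥ ∧ ⊥ = ⊥

⊥; ⊥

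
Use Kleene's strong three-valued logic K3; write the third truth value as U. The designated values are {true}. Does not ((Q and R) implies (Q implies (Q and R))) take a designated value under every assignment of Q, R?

No

Countermodel: Q=true, R=true gives false, which is not designated.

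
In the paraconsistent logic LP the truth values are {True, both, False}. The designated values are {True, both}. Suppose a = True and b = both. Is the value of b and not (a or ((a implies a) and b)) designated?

No

a implies a = True implies True = True
(a implies a) and b = True and both = both
a or ((a implies a) and b) = True or both = True
not (a or ((a implies a) and b)) = not True = False
b and not (a or ((a implies a) and b)) = both and False = False
False ∉ {True, both}.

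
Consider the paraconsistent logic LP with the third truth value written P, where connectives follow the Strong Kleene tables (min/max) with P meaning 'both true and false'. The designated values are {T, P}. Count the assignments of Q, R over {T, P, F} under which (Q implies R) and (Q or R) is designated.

Of the 9 assignments, 7 give a value in {T, P}.

7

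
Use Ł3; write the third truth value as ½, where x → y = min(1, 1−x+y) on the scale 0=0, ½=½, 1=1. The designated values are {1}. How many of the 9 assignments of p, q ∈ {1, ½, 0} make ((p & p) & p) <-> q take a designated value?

3

Designated under: (p=1, q=1); (p=½, q=½); (p=0, q=0).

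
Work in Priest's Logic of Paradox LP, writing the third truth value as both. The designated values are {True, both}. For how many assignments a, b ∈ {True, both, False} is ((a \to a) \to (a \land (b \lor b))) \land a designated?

5

Of the 9 assignments, 5 give a value in {True, both}.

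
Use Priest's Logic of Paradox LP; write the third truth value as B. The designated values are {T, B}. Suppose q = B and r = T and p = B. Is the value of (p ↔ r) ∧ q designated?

p ↔ r = B ↔ T = B
(p ↔ r) ∧ q = B ∧ B = B
B ∈ {T, B}.

Yes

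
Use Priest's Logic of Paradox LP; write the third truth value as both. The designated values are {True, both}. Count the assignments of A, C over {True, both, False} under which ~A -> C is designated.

Of the 9 assignments, 8 give a value in {True, both}.

8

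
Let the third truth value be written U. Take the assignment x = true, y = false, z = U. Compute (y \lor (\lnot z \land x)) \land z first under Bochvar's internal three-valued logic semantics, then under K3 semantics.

In Bochvar's internal three-valued logic: \lnot z = \lnot U = U
\lnot z \land x = U \land true = U
y \lor (\lnot z \land x) = false \lor U = U
(y \lor (\lnot z \land x)) \land z = U \land U = U
In K3: \lnot z = \lnot U = U
\lnot z \land x = U \land true = U
y \lor (\lnot z \land x) = false \lor U = U
(y \lor (\lnot z \land x)) \land z = U \land U = U

U; U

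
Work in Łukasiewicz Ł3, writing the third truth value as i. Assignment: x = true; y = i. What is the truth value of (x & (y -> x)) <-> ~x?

y -> x = i -> true = true  [min(1, 1−½+1)]
x & (y -> x) = true & true = true
~x = ~true = false
(x & (y -> x)) <-> ~x = true <-> false = false

false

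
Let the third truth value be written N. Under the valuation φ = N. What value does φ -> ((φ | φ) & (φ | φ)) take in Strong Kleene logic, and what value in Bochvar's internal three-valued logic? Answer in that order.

In Strong Kleene logic: φ | φ = N | N = N
φ | φ = N | N = N
(φ | φ) & (φ | φ) = N & N = N
φ -> ((φ | φ) & (φ | φ)) = N -> N = N  [~N | N]
In Bochvar's internal three-valued logic: φ | φ = N | N = N
φ | φ = N | N = N
(φ | φ) & (φ | φ) = N & N = N
φ -> ((φ | φ) & (φ | φ)) = N -> N = N

N; N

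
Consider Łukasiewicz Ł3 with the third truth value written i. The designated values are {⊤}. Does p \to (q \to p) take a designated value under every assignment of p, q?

Yes

Every assignment of p, q over {⊤, i, ⊥} gives a value in {⊤}.
In particular, with p=i, q=i: p \to (q \to p) = ⊤.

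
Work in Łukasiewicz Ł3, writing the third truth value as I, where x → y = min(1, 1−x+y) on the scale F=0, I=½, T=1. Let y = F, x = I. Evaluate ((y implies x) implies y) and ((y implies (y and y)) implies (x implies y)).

y implies x = F implies I = T
(y implies x) implies y = T implies F = F
y and y = F and F = F
y implies (y and y) = F implies F = T
x implies y = I implies F = I
(y implies (y and y)) implies (x implies y) = T implies I = I
((y implies x) implies y) and ((y implies (y and y)) implies (x implies y)) = F and I = F

F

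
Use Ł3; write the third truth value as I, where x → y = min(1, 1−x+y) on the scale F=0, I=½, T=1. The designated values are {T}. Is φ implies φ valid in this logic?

Every assignment of φ over {T, I, F} gives a value in {T}.
In particular, with φ=I: φ implies φ = T.

Yes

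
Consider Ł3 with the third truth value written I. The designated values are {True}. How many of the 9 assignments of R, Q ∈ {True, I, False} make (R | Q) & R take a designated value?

3

Designated under: (R=True, Q=True); (R=True, Q=I); (R=True, Q=False).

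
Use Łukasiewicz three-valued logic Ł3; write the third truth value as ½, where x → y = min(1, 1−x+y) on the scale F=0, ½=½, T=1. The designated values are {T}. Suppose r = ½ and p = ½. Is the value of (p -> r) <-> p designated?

No

p -> r = ½ -> ½ = T  [min(1, 1−½+½)]
(p -> r) <-> p = T <-> ½ = ½
½ ∉ {T}.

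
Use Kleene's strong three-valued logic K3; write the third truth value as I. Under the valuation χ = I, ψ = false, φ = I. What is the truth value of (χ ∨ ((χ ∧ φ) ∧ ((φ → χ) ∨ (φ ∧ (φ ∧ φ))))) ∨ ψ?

I

χ ∧ φ = I ∧ I = I
φ → χ = I → I = I
φ ∧ φ = I ∧ I = I
φ ∧ (φ ∧ φ) = I ∧ I = I
(φ → χ) ∨ (φ ∧ (φ ∧ φ)) = I ∨ I = I
(χ ∧ φ) ∧ ((φ → χ) ∨ (φ ∧ (φ ∧ φ))) = I ∧ I = I
χ ∨ ((χ ∧ φ) ∧ ((φ → χ) ∨ (φ ∧ (φ ∧ φ)))) = I ∨ I = I
(χ ∨ ((χ ∧ φ) ∧ ((φ → χ) ∨ (φ ∧ (φ ∧ φ))))) ∨ ψ = I ∨ false = I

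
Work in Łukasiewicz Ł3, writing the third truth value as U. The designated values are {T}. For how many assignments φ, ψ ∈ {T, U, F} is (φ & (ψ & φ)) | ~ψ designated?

Designated under: (φ=T, ψ=T); (φ=T, ψ=F); (φ=U, ψ=F); (φ=F, ψ=F).

4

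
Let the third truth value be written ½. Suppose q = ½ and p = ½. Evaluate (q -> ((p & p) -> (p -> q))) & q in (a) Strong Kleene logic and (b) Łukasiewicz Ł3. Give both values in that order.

In Strong Kleene logic: p & p = ½ & ½ = ½
p -> q = ½ -> ½ = ½  [~½ | ½]
(p & p) -> (p -> q) = ½ -> ½ = ½
q -> ((p & p) -> (p -> q)) = ½ -> ½ = ½
(q -> ((p & p) -> (p -> q))) & q = ½ & ½ = ½
In Łukasiewicz Ł3: p & p = ½ & ½ = ½
p -> q = ½ -> ½ = T  [min(1, 1−½+½)]
(p & p) -> (p -> q) = ½ -> T = T
q -> ((p & p) -> (p -> q)) = ½ -> T = T
(q -> ((p & p) -> (p -> q))) & q = T & ½ = ½

½; ½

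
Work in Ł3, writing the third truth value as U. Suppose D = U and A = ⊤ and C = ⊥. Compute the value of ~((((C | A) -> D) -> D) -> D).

U

C | A = ⊥ | ⊤ = ⊤
(C | A) -> D = ⊤ -> U = U  [min(1, 1−1+½)]
((C | A) -> D) -> D = U -> U = ⊤
(((C | A) -> D) -> D) -> D = ⊤ -> U = U
~((((C | A) -> D) -> D) -> D) = ~U = U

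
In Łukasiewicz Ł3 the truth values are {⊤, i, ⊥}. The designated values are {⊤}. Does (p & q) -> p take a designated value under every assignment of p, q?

Every assignment of p, q over {⊤, i, ⊥} gives a value in {⊤}.
In particular, with p=i, q=i: (p & q) -> p = ⊤.

Yes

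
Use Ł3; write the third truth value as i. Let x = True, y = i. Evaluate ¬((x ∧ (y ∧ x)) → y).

False

y ∧ x = i ∧ True = i
x ∧ (y ∧ x) = True ∧ i = i
(x ∧ (y ∧ x)) → y = i → i = True  [min(1, 1−½+½)]
¬((x ∧ (y ∧ x)) → y) = ¬True = False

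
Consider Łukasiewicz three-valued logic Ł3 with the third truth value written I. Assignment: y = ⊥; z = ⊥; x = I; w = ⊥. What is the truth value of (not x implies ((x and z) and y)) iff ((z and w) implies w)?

not x = not I = I
x and z = I and ⊥ = ⊥
(x and z) and y = ⊥ and ⊥ = ⊥
not x implies ((x and z) and y) = I implies ⊥ = I  [min(1, 1−½+0)]
z and w = ⊥ and ⊥ = ⊥
(z and w) implies w = ⊥ implies ⊥ = ⊤
(not x implies ((x and z) and y)) iff ((z and w) implies w) = I iff ⊤ = I

I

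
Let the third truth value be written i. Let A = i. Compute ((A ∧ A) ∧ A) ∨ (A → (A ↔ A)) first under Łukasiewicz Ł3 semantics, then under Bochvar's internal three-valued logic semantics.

T; i

In Łukasiewicz Ł3: A ∧ A = i ∧ i = i
(A ∧ A) ∧ A = i ∧ i = i
A ↔ A = i ↔ i = T  [1 − |½−½|]
A → (A ↔ A) = i → T = T
((A ∧ A) ∧ A) ∨ (A → (A ↔ A)) = i ∨ T = T
In Bochvar's internal three-valued logic: A ∧ A = i ∧ i = i
(A ∧ A) ∧ A = i ∧ i = i
A ↔ A = i ↔ i = i
A → (A ↔ A) = i → i = i  [any arg is the third value ⇒ result is the third value]
((A ∧ A) ∧ A) ∨ (A → (A ↔ A)) = i ∨ i = i
They differ because Łukasiewicz Ł3 and Bochvar's internal three-valued logic treat i differently under the binary connectives.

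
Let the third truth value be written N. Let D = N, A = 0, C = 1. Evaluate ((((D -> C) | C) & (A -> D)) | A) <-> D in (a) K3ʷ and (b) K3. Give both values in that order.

In K3ʷ: D -> C = N -> 1 = N  [any arg is the third value ⇒ result is the third value]
(D -> C) | C = N | 1 = N
A -> D = 0 -> N = N
((D -> C) | C) & (A -> D) = N & N = N
(((D -> C) | C) & (A -> D)) | A = N | 0 = N
((((D -> C) | C) & (A -> D)) | A) <-> D = N <-> N = N
In K3: D -> C = N -> 1 = 1  [~N | 1]
(D -> C) | C = 1 | 1 = 1
A -> D = 0 -> N = 1
((D -> C) | C) & (A -> D) = 1 & 1 = 1
(((D -> C) | C) & (A -> D)) | A = 1 | 0 = 1
((((D -> C) | C) & (A -> D)) | A) <-> D = 1 <-> N = N

N; N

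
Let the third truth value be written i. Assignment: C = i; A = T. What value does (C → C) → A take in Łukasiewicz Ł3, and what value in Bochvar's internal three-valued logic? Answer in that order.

In Łukasiewicz Ł3: C → C = i → i = T  [min(1, 1−½+½)]
(C → C) → A = T → T = T
In Bochvar's internal three-valued logic: C → C = i → i = i  [any arg is the third value ⇒ result is the third value]
(C → C) → A = i → T = i
They differ because Łukasiewicz Ł3 and Bochvar's internal three-valued logic treat i differently under the binary connectives.

T; i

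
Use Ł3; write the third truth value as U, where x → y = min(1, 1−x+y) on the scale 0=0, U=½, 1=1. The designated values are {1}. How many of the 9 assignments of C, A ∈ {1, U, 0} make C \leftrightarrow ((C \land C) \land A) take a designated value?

6

Of the 9 assignments, 6 give a value in {1}.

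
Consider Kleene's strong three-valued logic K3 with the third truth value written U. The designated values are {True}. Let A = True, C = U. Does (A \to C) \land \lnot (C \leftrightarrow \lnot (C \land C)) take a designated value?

A \to C = True \to U = U  [\lnot True \lor U]
C \land C = U \land U = U
\lnot (C \land C) = \lnot U = U
C \leftrightarrow \lnot (C \land C) = U \leftrightarrow U = U
\lnot (C \leftrightarrow \lnot (C \land C)) = \lnot U = U
(A \to C) \land \lnot (C \leftrightarrow \lnot (C \land C)) = U \land U = U
U ∉ {True}.

No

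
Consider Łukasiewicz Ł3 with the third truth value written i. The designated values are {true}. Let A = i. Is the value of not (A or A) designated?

No

A or A = i or i = i
not (A or A) = not i = i
i ∉ {true}.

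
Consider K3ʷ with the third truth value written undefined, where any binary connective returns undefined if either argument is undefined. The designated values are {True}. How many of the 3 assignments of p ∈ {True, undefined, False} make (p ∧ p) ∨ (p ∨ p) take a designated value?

p=True: True ✓
p=undefined: undefined ·
p=False: False ·

1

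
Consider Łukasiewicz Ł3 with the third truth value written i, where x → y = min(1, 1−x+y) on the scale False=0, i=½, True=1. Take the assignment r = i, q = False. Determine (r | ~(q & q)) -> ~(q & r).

True

q & q = False & False = False
~(q & q) = ~False = True
r | ~(q & q) = i | True = True
q & r = False & i = False
~(q & r) = ~False = True
(r | ~(q & q)) -> ~(q & r) = True -> True = True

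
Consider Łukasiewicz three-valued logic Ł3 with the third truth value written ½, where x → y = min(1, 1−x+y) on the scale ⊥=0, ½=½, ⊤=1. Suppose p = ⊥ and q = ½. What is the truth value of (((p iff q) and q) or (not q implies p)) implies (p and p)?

½

p iff q = ⊥ iff ½ = ½
(p iff q) and q = ½ and ½ = ½
not q = not ½ = ½
not q implies p = ½ implies ⊥ = ½
((p iff q) and q) or (not q implies p) = ½ or ½ = ½
p and p = ⊥ and ⊥ = ⊥
(((p iff q) and q) or (not q implies p)) implies (p and p) = ½ implies ⊥ = ½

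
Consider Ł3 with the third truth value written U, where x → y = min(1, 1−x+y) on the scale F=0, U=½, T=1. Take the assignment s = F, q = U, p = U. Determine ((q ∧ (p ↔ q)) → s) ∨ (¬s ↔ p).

U

p ↔ q = U ↔ U = T
q ∧ (p ↔ q) = U ∧ T = U
(q ∧ (p ↔ q)) → s = U → F = U
¬s = ¬F = T
¬s ↔ p = T ↔ U = U
((q ∧ (p ↔ q)) → s) ∨ (¬s ↔ p) = U ∨ U = U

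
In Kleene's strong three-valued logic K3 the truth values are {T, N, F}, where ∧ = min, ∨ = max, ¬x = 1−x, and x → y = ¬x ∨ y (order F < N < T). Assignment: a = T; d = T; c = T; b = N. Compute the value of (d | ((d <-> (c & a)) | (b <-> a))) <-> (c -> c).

c & a = T & T = T
d <-> (c & a) = T <-> T = T
b <-> a = N <-> T = N
(d <-> (c & a)) | (b <-> a) = T | N = T
d | ((d <-> (c & a)) | (b <-> a)) = T | T = T
c -> c = T -> T = T
(d | ((d <-> (c & a)) | (b <-> a))) <-> (c -> c) = T <-> T = T

T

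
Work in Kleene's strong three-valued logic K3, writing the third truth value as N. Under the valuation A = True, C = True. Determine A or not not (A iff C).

True

A iff C = True iff True = True
not (A iff C) = not True = False
not not (A iff C) = not False = True
A or not not (A iff C) = True or True = True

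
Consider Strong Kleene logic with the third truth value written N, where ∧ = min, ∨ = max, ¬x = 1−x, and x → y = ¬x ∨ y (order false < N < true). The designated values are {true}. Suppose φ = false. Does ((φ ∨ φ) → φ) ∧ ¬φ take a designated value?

φ ∨ φ = false ∨ false = false
(φ ∨ φ) → φ = false → false = true
¬φ = ¬false = true
((φ ∨ φ) → φ) ∧ ¬φ = true ∧ true = true
true ∈ {true}.

Yes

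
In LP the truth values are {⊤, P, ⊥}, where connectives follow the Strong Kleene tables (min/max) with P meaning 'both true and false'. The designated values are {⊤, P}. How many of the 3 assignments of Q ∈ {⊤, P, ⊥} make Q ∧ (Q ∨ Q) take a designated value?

2

Q=⊤: ⊤ ✓
Q=P: P ✓
Q=⊥: ⊥ ·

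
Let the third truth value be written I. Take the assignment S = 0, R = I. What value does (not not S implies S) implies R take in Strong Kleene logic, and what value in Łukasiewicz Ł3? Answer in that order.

In Strong Kleene logic: not S = not 0 = 1
not not S = not 1 = 0
not not S implies S = 0 implies 0 = 1
(not not S implies S) implies R = 1 implies I = I  [not 1 or I]
In Łukasiewicz Ł3: not S = not 0 = 1
not not S = not 1 = 0
not not S implies S = 0 implies 0 = 1
(not not S implies S) implies R = 1 implies I = I  [min(1, 1−1+½)]

I; I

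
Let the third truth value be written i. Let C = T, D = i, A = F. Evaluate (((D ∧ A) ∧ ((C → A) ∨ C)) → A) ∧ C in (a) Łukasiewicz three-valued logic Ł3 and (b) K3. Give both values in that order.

T; T

In Łukasiewicz three-valued logic Ł3: D ∧ A = i ∧ F = F
C → A = T → F = F
(C → A) ∨ C = F ∨ T = T
(D ∧ A) ∧ ((C → A) ∨ C) = F ∧ T = F
((D ∧ A) ∧ ((C → A) ∨ C)) → A = F → F = T
(((D ∧ A) ∧ ((C → A) ∨ C)) → A) ∧ C = T ∧ T = T
In K3: D ∧ A = i ∧ F = F
C → A = T → F = F
(C → A) ∨ C = F ∨ T = T
(D ∧ A) ∧ ((C → A) ∨ C) = F ∧ T = F
((D ∧ A) ∧ ((C → A) ∨ C)) → A = F → F = T
(((D ∧ A) ∧ ((C → A) ∨ C)) → A) ∧ C = T ∧ T = T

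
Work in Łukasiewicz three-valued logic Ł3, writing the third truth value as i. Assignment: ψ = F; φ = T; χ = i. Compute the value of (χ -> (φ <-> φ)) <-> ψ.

F

φ <-> φ = T <-> T = T
χ -> (φ <-> φ) = i -> T = T  [min(1, 1−½+1)]
(χ -> (φ <-> φ)) <-> ψ = T <-> F = F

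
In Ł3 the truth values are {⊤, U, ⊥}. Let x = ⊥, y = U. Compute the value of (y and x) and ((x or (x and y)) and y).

⊥

y and x = U and ⊥ = ⊥
x and y = ⊥ and U = ⊥
x or (x and y) = ⊥ or ⊥ = ⊥
(x or (x and y)) and y = ⊥ and U = ⊥
(y and x) and ((x or (x and y)) and y) = ⊥ and ⊥ = ⊥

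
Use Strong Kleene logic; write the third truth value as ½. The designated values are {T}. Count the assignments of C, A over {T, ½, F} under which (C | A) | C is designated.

5

Of the 9 assignments, 5 give a value in {T}.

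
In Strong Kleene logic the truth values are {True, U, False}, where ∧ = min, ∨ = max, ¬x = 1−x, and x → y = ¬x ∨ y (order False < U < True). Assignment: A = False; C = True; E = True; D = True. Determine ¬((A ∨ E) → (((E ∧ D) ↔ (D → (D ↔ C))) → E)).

A ∨ E = False ∨ True = True
E ∧ D = True ∧ True = True
D ↔ C = True ↔ True = True
D → (D ↔ C) = True → True = True
(E ∧ D) ↔ (D → (D ↔ C)) = True ↔ True = True
((E ∧ D) ↔ (D → (D ↔ C))) → E = True → True = True
(A ∨ E) → (((E ∧ D) ↔ (D → (D ↔ C))) → E) = True → True = True
¬((A ∨ E) → (((E ∧ D) ↔ (D → (D ↔ C))) → E)) = ¬True = False

False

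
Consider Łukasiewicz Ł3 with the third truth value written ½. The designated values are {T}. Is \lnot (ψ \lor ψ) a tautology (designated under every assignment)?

No

Countermodel: ψ=T gives F, which is not designated.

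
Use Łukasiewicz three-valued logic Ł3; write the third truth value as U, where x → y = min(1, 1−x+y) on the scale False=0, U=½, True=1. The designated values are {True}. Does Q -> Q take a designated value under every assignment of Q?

Yes

Every assignment of Q over {True, U, False} gives a value in {True}.
In particular, with Q=U: Q -> Q = True.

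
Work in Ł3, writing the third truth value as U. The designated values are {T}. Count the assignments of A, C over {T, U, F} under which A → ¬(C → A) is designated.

Designated under: (A=U, C=T); (A=F, C=T); (A=F, C=U); (A=F, C=F).

4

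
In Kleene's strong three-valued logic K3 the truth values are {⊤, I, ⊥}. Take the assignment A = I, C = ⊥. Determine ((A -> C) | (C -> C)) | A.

⊤

A -> C = I -> ⊥ = I  [~I | ⊥]
C -> C = ⊥ -> ⊥ = ⊤
(A -> C) | (C -> C) = I | ⊤ = ⊤
((A -> C) | (C -> C)) | A = ⊤ | I = ⊤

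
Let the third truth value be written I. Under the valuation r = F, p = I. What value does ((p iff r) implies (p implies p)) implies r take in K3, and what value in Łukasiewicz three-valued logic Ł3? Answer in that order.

I; F

In K3: p iff r = I iff F = I
p implies p = I implies I = I  [not I or I]
(p iff r) implies (p implies p) = I implies I = I
((p iff r) implies (p implies p)) implies r = I implies F = I
In Łukasiewicz three-valued logic Ł3: p iff r = I iff F = I  [1 − |½−0|]
p implies p = I implies I = T
(p iff r) implies (p implies p) = I implies T = T
((p iff r) implies (p implies p)) implies r = T implies F = F
They differ because K3 and Łukasiewicz three-valued logic Ł3 treat I differently under implication.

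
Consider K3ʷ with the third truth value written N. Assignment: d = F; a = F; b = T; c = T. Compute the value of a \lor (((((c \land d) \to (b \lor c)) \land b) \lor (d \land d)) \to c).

c \land d = T \land F = F
b \lor c = T \lor T = T
(c \land d) \to (b \lor c) = F \to T = T
((c \land d) \to (b \lor c)) \land b = T \land T = T
d \land d = F \land F = F
(((c \land d) \to (b \lor c)) \land b) \lor (d \land d) = T \lor F = T
((((c \land d) \to (b \lor c)) \land b) \lor (d \land d)) \to c = T \to T = T
a \lor (((((c \land d) \to (b \lor c)) \land b) \lor (d \land d)) \to c) = F \lor T = T

T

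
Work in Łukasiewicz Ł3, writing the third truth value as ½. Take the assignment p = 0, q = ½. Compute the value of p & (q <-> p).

q <-> p = ½ <-> 0 = ½  [1 − |½−0|]
p & (q <-> p) = 0 & ½ = 0

0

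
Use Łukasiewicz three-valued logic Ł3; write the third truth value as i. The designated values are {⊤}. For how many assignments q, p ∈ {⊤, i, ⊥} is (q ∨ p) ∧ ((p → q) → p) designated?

3

Designated under: (q=⊤, p=⊤); (q=i, p=⊤); (q=⊥, p=⊤).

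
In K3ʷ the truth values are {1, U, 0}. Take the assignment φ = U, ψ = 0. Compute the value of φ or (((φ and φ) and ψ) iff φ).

U

φ and φ = U and U = U
(φ and φ) and ψ = U and 0 = U
((φ and φ) and ψ) iff φ = U iff U = U
φ or (((φ and φ) and ψ) iff φ) = U or U = U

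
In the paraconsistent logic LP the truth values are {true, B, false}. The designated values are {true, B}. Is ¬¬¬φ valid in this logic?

No

Countermodel: φ=true gives false, which is not designated.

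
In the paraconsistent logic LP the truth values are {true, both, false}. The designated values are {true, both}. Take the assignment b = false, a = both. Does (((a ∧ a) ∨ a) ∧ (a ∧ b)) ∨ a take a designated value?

a ∧ a = both ∧ both = both
(a ∧ a) ∨ a = both ∨ both = both
a ∧ b = both ∧ false = false
((a ∧ a) ∨ a) ∧ (a ∧ b) = both ∧ false = false
(((a ∧ a) ∨ a) ∧ (a ∧ b)) ∨ a = false ∨ both = both
both ∈ {true, both}.

Yes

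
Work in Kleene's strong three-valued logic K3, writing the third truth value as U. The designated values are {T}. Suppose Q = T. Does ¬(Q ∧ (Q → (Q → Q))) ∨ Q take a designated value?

Q → Q = T → T = T
Q → (Q → Q) = T → T = T
Q ∧ (Q → (Q → Q)) = T ∧ T = T
¬(Q ∧ (Q → (Q → Q))) = ¬T = F
¬(Q ∧ (Q → (Q → Q))) ∨ Q = F ∨ T = T
T ∈ {T}.

Yes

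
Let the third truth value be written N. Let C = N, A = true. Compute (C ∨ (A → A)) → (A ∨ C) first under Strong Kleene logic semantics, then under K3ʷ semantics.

In Strong Kleene logic: A → A = true → true = true
C ∨ (A → A) = N ∨ true = true
A ∨ C = true ∨ N = true
(C ∨ (A → A)) → (A ∨ C) = true → true = true
In K3ʷ: A → A = true → true = true
C ∨ (A → A) = N ∨ true = N
A ∨ C = true ∨ N = N
(C ∨ (A → A)) → (A ∨ C) = N → N = N
They differ because Strong Kleene logic and K3ʷ treat N differently under the binary connectives.

true; N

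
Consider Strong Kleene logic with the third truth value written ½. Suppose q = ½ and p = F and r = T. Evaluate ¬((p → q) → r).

p → q = F → ½ = T
(p → q) → r = T → T = T
¬((p → q) → r) = ¬T = F

F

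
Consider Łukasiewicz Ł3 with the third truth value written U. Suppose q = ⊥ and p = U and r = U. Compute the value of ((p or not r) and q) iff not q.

not r = not U = U
p or not r = U or U = U
(p or not r) and q = U and ⊥ = ⊥
not q = not ⊥ = ⊤
((p or not r) and q) iff not q = ⊥ iff ⊤ = ⊥

⊥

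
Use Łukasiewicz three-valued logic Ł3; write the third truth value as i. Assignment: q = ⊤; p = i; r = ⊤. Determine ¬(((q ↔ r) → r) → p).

i

q ↔ r = ⊤ ↔ ⊤ = ⊤
(q ↔ r) → r = ⊤ → ⊤ = ⊤
((q ↔ r) → r) → p = ⊤ → i = i  [min(1, 1−1+½)]
¬(((q ↔ r) → r) → p) = ¬i = i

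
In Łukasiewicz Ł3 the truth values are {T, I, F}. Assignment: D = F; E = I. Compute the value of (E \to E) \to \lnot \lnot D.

F

E \to E = I \to I = T  [min(1, 1−½+½)]
\lnot D = \lnot F = T
\lnot \lnot D = \lnot T = F
(E \to E) \to \lnot \lnot D = T \to F = F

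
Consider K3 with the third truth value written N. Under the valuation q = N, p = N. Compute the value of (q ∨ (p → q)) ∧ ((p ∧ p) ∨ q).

N

p → q = N → N = N  [¬N ∨ N]
q ∨ (p → q) = N ∨ N = N
p ∧ p = N ∧ N = N
(p ∧ p) ∨ q = N ∨ N = N
(q ∨ (p → q)) ∧ ((p ∧ p) ∨ q) = N ∧ N = N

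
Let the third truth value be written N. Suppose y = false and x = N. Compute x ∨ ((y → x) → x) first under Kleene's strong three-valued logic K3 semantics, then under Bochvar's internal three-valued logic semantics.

N; N

In Kleene's strong three-valued logic K3: y → x = false → N = true  [¬false ∨ N]
(y → x) → x = true → N = N
x ∨ ((y → x) → x) = N ∨ N = N
In Bochvar's internal three-valued logic: y → x = false → N = N  [any arg is the third value ⇒ result is the third value]
(y → x) → x = N → N = N
x ∨ ((y → x) → x) = N ∨ N = N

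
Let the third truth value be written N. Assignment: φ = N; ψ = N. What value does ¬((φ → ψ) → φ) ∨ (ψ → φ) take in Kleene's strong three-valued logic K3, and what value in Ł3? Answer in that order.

In Kleene's strong three-valued logic K3: φ → ψ = N → N = N  [¬N ∨ N]
(φ → ψ) → φ = N → N = N
¬((φ → ψ) → φ) = ¬N = N
ψ → φ = N → N = N
¬((φ → ψ) → φ) ∨ (ψ → φ) = N ∨ N = N
In Ł3: φ → ψ = N → N = 1
(φ → ψ) → φ = 1 → N = N
¬((φ → ψ) → φ) = ¬N = N
ψ → φ = N → N = 1
¬((φ → ψ) → φ) ∨ (ψ → φ) = N ∨ 1 = 1
They differ because Kleene's strong three-valued logic K3 and Ł3 treat N differently under implication.

N; 1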